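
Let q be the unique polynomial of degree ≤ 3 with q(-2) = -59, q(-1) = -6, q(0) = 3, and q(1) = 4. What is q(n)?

q(n) = 6n^3 - 4n^2 - n + 3

Write q(n) = an^3 + bn^2 + cn + d. Substituting each data point gives a linear system:
  -8a + 4b - 2c + d = -59
  -a + b - c + d = -6
  d = 3
  a + b + c + d = 4
Solving the system yields a = 6, b = -4, c = -1, d = 3.
So q(n) = 6n³ - 4n² - n + 3.
Check: q(-2) = -59. ✓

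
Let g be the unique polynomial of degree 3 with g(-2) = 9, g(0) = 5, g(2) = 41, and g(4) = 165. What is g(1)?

Forward differences of the values at n = -2, 0, 2, 4:
  g  : 9  5  41  165
  Δ  : -4  36  124
  Δ^2: 40  88
  Δ^3: 48
The third differences are constant, confirming degree 3.
Interpolating (Newton forward form) and evaluating at n = 1 gives g(1) = 15.

15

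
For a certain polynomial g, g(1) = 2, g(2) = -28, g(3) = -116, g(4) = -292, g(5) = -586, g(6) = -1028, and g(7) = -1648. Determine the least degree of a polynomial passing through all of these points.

3

Forward differences of the values at t = 1, 2, 3, 4, 5, 6, 7:
  g  : 2  -28  -116  -292  -586  -1028  -1648
  Δ  : -30  -88  -176  -294  -442  -620
  Δ^2: -58  -88  -118  -148  -178
  Δ^3: -30  -30  -30  -30
  Δ^4: 0  0  0
  Δ^5: 0  0
  Δ^6: 0
The third differences are constant (-30) and nonzero, while all higher differences vanish, so the minimal degree is 3.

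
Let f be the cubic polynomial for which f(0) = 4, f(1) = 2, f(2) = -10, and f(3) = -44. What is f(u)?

Using the Lagrange interpolation formula with nodes 0, 1, 2, 3:
  L_0(u) = (u - 1)(u - 2)(u - 3) / -6
  L_1(u) = u(u - 2)(u - 3) / 2
  L_2(u) = u(u - 1)(u - 3) / -2
  L_3(u) = u(u - 1)(u - 2) / 6
Then f(u) = 4·L_0(u) + 2·L_1(u) - 10·L_2(u) - 44·L_3(u).
Expanding and collecting terms gives f(u) = -2u^3 + u^2 - u + 4.
Check: f(1) = 2. ✓

f(u) = -2u^3 + u^2 - u + 4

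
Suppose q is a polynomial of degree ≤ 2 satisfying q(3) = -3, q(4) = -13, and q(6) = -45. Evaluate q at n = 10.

-157

Using the Lagrange interpolation formula with nodes 3, 4, 6:
  L_0(n) = (n - 4)(n - 6) / 3
  L_1(n) = (n - 3)(n - 6) / -2
  L_2(n) = (n - 3)(n - 4) / 6
Then q(n) = -3·L_0(n) - 13·L_1(n) - 45·L_2(n).
Expanding and collecting terms gives q(n) = -2n^2 + 4n + 3.
Evaluating at n = 10: q(10) = -157.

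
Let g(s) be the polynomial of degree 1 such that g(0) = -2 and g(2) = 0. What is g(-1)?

Using the Lagrange interpolation formula with nodes 0, 2:
  L_0(s) = (s - 2) / -2
  L_1(s) = s / 2
Then g(s) = -2·L_0(s) + 0·L_1(s).
Expanding and collecting terms gives g(s) = s - 2.
Evaluating at s = -1: g(-1) = -3.

-3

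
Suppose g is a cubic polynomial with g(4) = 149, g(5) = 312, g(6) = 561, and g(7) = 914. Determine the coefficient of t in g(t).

-2

Write g(t) = at^3 + bt^2 + ct + d. Substituting each data point gives a linear system:
  64a + 16b + 4c + d = 149
  125a + 25b + 5c + d = 312
  216a + 36b + 6c + d = 561
  343a + 49b + 7c + d = 914
Solving the system yields a = 3, b = -2, c = -2, d = -3.
So g(t) = 3t^3 - 2t^2 - 2t - 3.
The coefficient of t is -2.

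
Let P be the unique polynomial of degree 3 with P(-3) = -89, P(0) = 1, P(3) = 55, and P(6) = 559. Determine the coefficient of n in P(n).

Write P(n) = an^3 + bn^2 + cn + d. Substituting each data point gives a linear system:
  -27a + 9b - 3c + d = -89
  d = 1
  27a + 9b + 3c + d = 55
  216a + 36b + 6c + d = 559
Solving the system yields a = 3, b = -2, c = -3, d = 1.
So P(n) = 3n^3 - 2n^2 - 3n + 1.
The coefficient of n is -3.

-3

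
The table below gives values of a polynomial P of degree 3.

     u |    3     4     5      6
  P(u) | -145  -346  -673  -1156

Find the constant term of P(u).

2

Write P(u) = au^3 + bu^2 + cu + d. Substituting each data point gives a linear system:
  27a + 9b + 3c + d = -145
  64a + 16b + 4c + d = -346
  125a + 25b + 5c + d = -673
  216a + 36b + 6c + d = -1156
Solving the system yields a = -5, b = -3, c = 5, d = 2.
So P(u) = -5u³ - 3u² + 5u + 2.
The constant term is 2.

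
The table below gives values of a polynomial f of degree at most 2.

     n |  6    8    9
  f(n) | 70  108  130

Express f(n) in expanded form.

Using the Lagrange interpolation formula with nodes 6, 8, 9:
  L_0(n) = (n - 8)(n - 9) / 6
  L_1(n) = (n - 6)(n - 9) / -2
  L_2(n) = (n - 6)(n - 8) / 3
Then f(n) = 70·L_0(n) + 108·L_1(n) + 130·L_2(n).
Expanding and collecting terms gives f(n) = n² + 5n + 4.
Check: f(6) = 70. ✓

f(n) = n^2 + 5n + 4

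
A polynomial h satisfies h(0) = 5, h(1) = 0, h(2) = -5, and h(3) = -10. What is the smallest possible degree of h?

Forward differences of the values at u = 0, 1, 2, 3:
  h  : 5  0  -5  -10
  Δ  : -5  -5  -5
  Δ^2: 0  0
  Δ^3: 0
The first differences are constant (-5) and nonzero, while all higher differences vanish, so the minimal degree is 1.

1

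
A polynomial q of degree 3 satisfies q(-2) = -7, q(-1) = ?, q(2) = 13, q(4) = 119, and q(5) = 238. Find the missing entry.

The 4 known points determine the degree-3 polynomial uniquely.
Write q(t) = at^3 + bt^2 + ct + d. Substituting each data point gives a linear system:
  -8a + 4b - 2c + d = -7
  8a + 4b + 2c + d = 13
  64a + 16b + 4c + d = 119
  125a + 25b + 5c + d = 238
Solving the system yields a = 2, b = 0, c = -3, d = 3.
So q(t) = 2t^3 - 3t + 3.
Then q(-1) = 4.

4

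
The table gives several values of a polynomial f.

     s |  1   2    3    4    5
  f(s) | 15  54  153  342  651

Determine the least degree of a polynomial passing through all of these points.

Forward differences of the values at s = 1, 2, 3, 4, 5:
  f  : 15  54  153  342  651
  Δ  : 39  99  189  309
  Δ^2: 60  90  120
  Δ^3: 30  30
  Δ^4: 0
The third differences are constant (30) and nonzero, while all higher differences vanish, so the minimal degree is 3.

3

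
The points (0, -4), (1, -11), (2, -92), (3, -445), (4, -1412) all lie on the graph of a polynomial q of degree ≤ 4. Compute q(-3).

-607

Write q(n) = an^4 + bn^3 + cn^2 + dn + e. Substituting each data point gives a linear system:
  e = -4
  a + b + c + d + e = -11
  16a + 8b + 4c + 2d + e = -92
  81a + 27b + 9c + 3d + e = -445
  256a + 64b + 16c + 4d + e = -1412
Solving the system yields a = -6, b = 3, c = -4, d = 0, e = -4.
So q(n) = -6n^4 + 3n^3 - 4n^2 - 4.
Then q(-3) = -607.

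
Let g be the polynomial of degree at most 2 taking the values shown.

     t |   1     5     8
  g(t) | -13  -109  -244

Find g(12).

-508

Using the Lagrange interpolation formula with nodes 1, 5, 8:
  L_0(t) = (t - 5)(t - 8) / 28
  L_1(t) = (t - 1)(t - 8) / -12
  L_2(t) = (t - 1)(t - 5) / 21
Then g(t) = -13·L_0(t) - 109·L_1(t) - 244·L_2(t).
Expanding and collecting terms gives g(t) = -3t^2 - 6t - 4.
Evaluating at t = 12: g(12) = -508.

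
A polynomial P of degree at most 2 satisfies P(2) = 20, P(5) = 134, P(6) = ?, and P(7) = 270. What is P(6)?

196

The 3 known points determine the degree-2 polynomial uniquely.
Write P(u) = au^2 + bu + c. Substituting each data point gives a linear system:
  4a + 2b + c = 20
  25a + 5b + c = 134
  49a + 7b + c = 270
Solving the system yields a = 6, b = -4, c = 4.
So P(u) = 6u² - 4u + 4.
Then P(6) = 196.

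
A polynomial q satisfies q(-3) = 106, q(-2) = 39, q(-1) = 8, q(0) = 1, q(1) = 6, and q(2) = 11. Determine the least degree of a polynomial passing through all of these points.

Forward differences of the values at s = -3, -2, -1, 0, 1, 2:
  q  : 106  39  8  1  6  11
  Δ  : -67  -31  -7  5  5
  Δ^2: 36  24  12  0
  Δ^3: -12  -12  -12
  Δ^4: 0  0
  Δ^5: 0
The third differences are constant (-12) and nonzero, while all higher differences vanish, so the minimal degree is 3.

3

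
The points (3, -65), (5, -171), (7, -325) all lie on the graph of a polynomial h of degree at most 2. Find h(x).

h(x) = -6x^2 - 5x + 4

Using the Lagrange interpolation formula with nodes 3, 5, 7:
  L_0(x) = (x - 5)(x - 7) / 8
  L_1(x) = (x - 3)(x - 7) / -4
  L_2(x) = (x - 3)(x - 5) / 8
Then h(x) = -65·L_0(x) - 171·L_1(x) - 325·L_2(x).
Expanding and collecting terms gives h(x) = -6x^2 - 5x + 4.
Check: h(3) = -65. ✓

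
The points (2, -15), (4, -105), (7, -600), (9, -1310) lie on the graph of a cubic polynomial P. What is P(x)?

P(x) = -2x^3 + 2x^2 - x - 5

Write P(x) = ax^3 + bx^2 + cx + d. Substituting each data point gives a linear system:
  8a + 4b + 2c + d = -15
  64a + 16b + 4c + d = -105
  343a + 49b + 7c + d = -600
  729a + 81b + 9c + d = -1310
Solving the system yields a = -2, b = 2, c = -1, d = -5.
So P(x) = -2x^3 + 2x^2 - x - 5.
Check: P(4) = -105. ✓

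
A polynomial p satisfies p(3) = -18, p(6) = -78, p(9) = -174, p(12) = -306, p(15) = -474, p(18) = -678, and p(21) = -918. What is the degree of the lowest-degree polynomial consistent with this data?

Forward differences of the values at x = 3, 6, 9, 12, 15, 18, 21:
  p  : -18  -78  -174  -306  -474  -678  -918
  Δ  : -60  -96  -132  -168  -204  -240
  Δ^2: -36  -36  -36  -36  -36
  Δ^3: 0  0  0  0
  Δ^4: 0  0  0
  Δ^5: 0  0
  Δ^6: 0
The second differences are constant (-36) and nonzero, while all higher differences vanish, so the minimal degree is 2.

2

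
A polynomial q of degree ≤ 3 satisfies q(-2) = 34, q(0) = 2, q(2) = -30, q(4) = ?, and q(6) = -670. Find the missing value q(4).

On equispaced nodes a degree-3 polynomial has vanishing fourth forward difference, so
  q(-2) - 4·q(0) + 6·q(2) - 4·q(4) + q(6) = 0.
Substituting the known values and solving for q(4):
  -4·q(4) = 824
  q(4) = -206.

-206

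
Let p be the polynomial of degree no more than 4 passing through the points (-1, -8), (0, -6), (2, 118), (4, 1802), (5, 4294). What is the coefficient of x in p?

0

Write p(x) = ax^4 + bx^3 + cx^2 + dx + e. Substituting each data point gives a linear system:
  a - b + c - d + e = -8
  e = -6
  16a + 8b + 4c + 2d + e = 118
  256a + 64b + 16c + 4d + e = 1802
  625a + 125b + 25c + 5d + e = 4294
Solving the system yields a = 6, b = 5, c = -3, d = 0, e = -6.
So p(x) = 6x^4 + 5x^3 - 3x^2 - 6.
The coefficient of x is 0.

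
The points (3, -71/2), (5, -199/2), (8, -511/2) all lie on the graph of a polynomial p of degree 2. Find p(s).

Write p(s) = as^2 + bs + c. Substituting each data point gives a linear system:
  9a + 3b + c = -71/2
  25a + 5b + c = -199/2
  64a + 8b + c = -511/2
Solving the system yields a = -4, b = 0, c = 1/2.
So p(s) = -4s^2 + 1/2.
Check: p(5) = -199/2. ✓

p(s) = -4s^2 + 1/2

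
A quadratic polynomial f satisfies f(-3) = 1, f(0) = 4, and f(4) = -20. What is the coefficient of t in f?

Write f(t) = at^2 + bt + c. Substituting each data point gives a linear system:
  9a - 3b + c = 1
  c = 4
  16a + 4b + c = -20
Solving the system yields a = -1, b = -2, c = 4.
So f(t) = -t^2 - 2t + 4.
The coefficient of t is -2.

-2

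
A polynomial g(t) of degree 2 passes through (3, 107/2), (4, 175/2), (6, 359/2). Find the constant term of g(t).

Write g(t) = at^2 + bt + c. Substituting each data point gives a linear system:
  9a + 3b + c = 107/2
  16a + 4b + c = 175/2
  36a + 6b + c = 359/2
Solving the system yields a = 4, b = 6, c = -1/2.
So g(t) = 4t^2 + 6t - 1/2.
The constant term is -1/2.

-1/2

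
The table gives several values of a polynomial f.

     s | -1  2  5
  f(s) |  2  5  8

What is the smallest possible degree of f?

1

Forward differences of the values at s = -1, 2, 5:
  f  : 2  5  8
  Δ  : 3  3
  Δ^2: 0
The first differences are constant (3) and nonzero, while all higher differences vanish, so the minimal degree is 1.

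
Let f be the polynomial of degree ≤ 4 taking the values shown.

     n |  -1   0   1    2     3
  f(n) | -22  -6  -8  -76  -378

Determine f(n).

f(n) = -5n^4 + 2n^3 - 4n^2 + 5n - 6

Write f(n) = an^4 + bn^3 + cn^2 + dn + e. Substituting each data point gives a linear system:
  a - b + c - d + e = -22
  e = -6
  a + b + c + d + e = -8
  16a + 8b + 4c + 2d + e = -76
  81a + 27b + 9c + 3d + e = -378
Solving the system yields a = -5, b = 2, c = -4, d = 5, e = -6.
So f(n) = -5n^4 + 2n^3 - 4n^2 + 5n - 6.
Check: f(2) = -76. ✓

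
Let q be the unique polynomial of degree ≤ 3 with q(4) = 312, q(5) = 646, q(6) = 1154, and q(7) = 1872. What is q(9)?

Forward differences of the values at n = 4, 5, 6, 7:
  q  : 312  646  1154  1872
  Δ  : 334  508  718
  Δ^2: 174  210
  Δ^3: 36
The third differences are constant, confirming degree 3.
Interpolating (Newton forward form) and evaluating at n = 9 gives q(9) = 4082.

4082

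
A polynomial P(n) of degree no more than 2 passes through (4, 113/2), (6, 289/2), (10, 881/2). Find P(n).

Write P(n) = an^2 + bn + c. Substituting each data point gives a linear system:
  16a + 4b + c = 113/2
  36a + 6b + c = 289/2
  100a + 10b + c = 881/2
Solving the system yields a = 5, b = -6, c = 1/2.
So P(n) = 5n^2 - 6n + 1/2.
Check: P(6) = 289/2. ✓

P(n) = 5n^2 - 6n + 1/2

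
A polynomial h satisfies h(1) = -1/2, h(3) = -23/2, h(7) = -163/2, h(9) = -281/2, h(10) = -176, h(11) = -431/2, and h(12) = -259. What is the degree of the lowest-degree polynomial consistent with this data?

Divided differences on the nodes 1, 3, 7, 9, 10, 11, 12:
  order 0: -1/2  -23/2  -163/2  -281/2  -176  -431/2  -259
  order 1: -11/2  -35/2  -59/2  -71/2  -79/2  -87/2
  order 2: -2  -2  -2  -2  -2
  order 3: 0  0  0  0
  order 4: 0  0  0
  order 5: 0  0
  order 6: 0
The order-2 divided differences are all -2 (nonzero) and every higher order vanishes, so the data lies on a polynomial of degree exactly 2.

2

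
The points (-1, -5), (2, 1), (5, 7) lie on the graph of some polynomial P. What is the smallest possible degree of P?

1

Forward differences of the values at x = -1, 2, 5:
  P  : -5  1  7
  Δ  : 6  6
  Δ^2: 0
The first differences are constant (6) and nonzero, while all higher differences vanish, so the minimal degree is 1.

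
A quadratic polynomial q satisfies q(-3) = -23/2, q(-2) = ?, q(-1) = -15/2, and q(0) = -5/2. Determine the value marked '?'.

-21/2

On equispaced nodes a degree-2 polynomial has vanishing third forward difference, so
  - q(-3) + 3·q(-2) - 3·q(-1) + q(0) = 0.
Substituting the known values and solving for q(-2):
  3·q(-2) = -63/2
  q(-2) = -21/2.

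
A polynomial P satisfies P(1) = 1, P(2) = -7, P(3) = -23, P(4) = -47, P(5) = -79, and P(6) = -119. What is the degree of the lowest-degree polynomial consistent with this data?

Forward differences of the values at n = 1, 2, 3, 4, 5, 6:
  P  : 1  -7  -23  -47  -79  -119
  Δ  : -8  -16  -24  -32  -40
  Δ^2: -8  -8  -8  -8
  Δ^3: 0  0  0
  Δ^4: 0  0
  Δ^5: 0
The second differences are constant (-8) and nonzero, while all higher differences vanish, so the minimal degree is 2.

2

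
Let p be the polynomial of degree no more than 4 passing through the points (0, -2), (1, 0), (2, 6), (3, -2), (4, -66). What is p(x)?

Using the Lagrange interpolation formula with nodes 0, 1, 2, 3, 4:
  L_0(x) = (x - 1)(x - 2)(x - 3)(x - 4) / 24
  L_1(x) = x(x - 2)(x - 3)(x - 4) / -6
  L_2(x) = x(x - 1)(x - 3)(x - 4) / 4
  L_3(x) = x(x - 1)(x - 2)(x - 4) / -6
  L_4(x) = x(x - 1)(x - 2)(x - 3) / 24
Then p(x) = -2·L_0(x) + 0·L_1(x) + 6·L_2(x) - 2·L_3(x) - 66·L_4(x).
Expanding and collecting terms gives p(x) = -x^4 + 3x^3 - 2.
Check: p(3) = -2. ✓

p(x) = -x^4 + 3x^3 - 2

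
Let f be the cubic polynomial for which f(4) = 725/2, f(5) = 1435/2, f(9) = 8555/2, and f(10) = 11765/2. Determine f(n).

f(n) = 6n^3 - n^2 - 2n + 5/2

Write f(n) = an^3 + bn^2 + cn + d. Substituting each data point gives a linear system:
  64a + 16b + 4c + d = 725/2
  125a + 25b + 5c + d = 1435/2
  729a + 81b + 9c + d = 8555/2
  1000a + 100b + 10c + d = 11765/2
Solving the system yields a = 6, b = -1, c = -2, d = 5/2.
So f(n) = 6n³ - n² - 2n + 5/2.
Check: f(5) = 1435/2. ✓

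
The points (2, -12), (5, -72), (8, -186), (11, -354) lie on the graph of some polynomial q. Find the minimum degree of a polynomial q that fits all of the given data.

2

Forward differences of the values at t = 2, 5, 8, 11:
  q  : -12  -72  -186  -354
  Δ  : -60  -114  -168
  Δ^2: -54  -54
  Δ^3: 0
The second differences are constant (-54) and nonzero, while all higher differences vanish, so the minimal degree is 2.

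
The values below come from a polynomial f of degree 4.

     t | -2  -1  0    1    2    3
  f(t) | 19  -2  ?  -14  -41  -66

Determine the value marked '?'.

-3

The 5 known points determine the degree-4 polynomial uniquely.
Write f(t) = at^4 + bt^3 + ct^2 + dt + e. Substituting each data point gives a linear system:
  16a - 8b + 4c - 2d + e = 19
  a - b + c - d + e = -2
  a + b + c + d + e = -14
  16a + 8b + 4c + 2d + e = -41
  81a + 27b + 9c + 3d + e = -66
Solving the system yields a = 1, b = -3, c = -6, d = -3, e = -3.
So f(t) = t^4 - 3t^3 - 6t^2 - 3t - 3.
Then f(0) = -3.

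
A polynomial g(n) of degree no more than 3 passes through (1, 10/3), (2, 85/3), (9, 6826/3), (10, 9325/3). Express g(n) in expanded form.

Write g(n) = an^3 + bn^2 + cn + d. Substituting each data point gives a linear system:
  a + b + c + d = 10/3
  8a + 4b + 2c + d = 85/3
  729a + 81b + 9c + d = 6826/3
  1000a + 100b + 10c + d = 9325/3
Solving the system yields a = 3, b = 1, c = 1, d = -5/3.
So g(n) = 3n³ + n² + n - 5/3.
Check: g(2) = 85/3. ✓

g(n) = 3n^3 + n^2 + n - 5/3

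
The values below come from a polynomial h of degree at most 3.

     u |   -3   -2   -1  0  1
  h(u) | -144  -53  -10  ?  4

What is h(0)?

The 4 known points determine the degree-3 polynomial uniquely.
Write h(u) = au^3 + bu^2 + cu + d. Substituting each data point gives a linear system:
  -27a + 9b - 3c + d = -144
  -8a + 4b - 2c + d = -53
  -a + b - c + d = -10
  a + b + c + d = 4
Solving the system yields a = 3, b = -6, c = 4, d = 3.
So h(u) = 3u³ - 6u² + 4u + 3.
Then h(0) = 3.

3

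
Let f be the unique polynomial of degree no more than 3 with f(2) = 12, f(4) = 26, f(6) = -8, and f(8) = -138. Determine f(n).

f(n) = -n^3 + 6n^2 - n - 2

Write f(n) = an^3 + bn^2 + cn + d. Substituting each data point gives a linear system:
  8a + 4b + 2c + d = 12
  64a + 16b + 4c + d = 26
  216a + 36b + 6c + d = -8
  512a + 64b + 8c + d = -138
Solving the system yields a = -1, b = 6, c = -1, d = -2.
So f(n) = -n³ + 6n² - n - 2.
Check: f(8) = -138. ✓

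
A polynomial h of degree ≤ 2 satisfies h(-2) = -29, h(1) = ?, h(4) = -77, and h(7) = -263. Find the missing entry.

1

The 3 known points determine the degree-2 polynomial uniquely.
Write h(t) = at^2 + bt + c. Substituting each data point gives a linear system:
  4a - 2b + c = -29
  16a + 4b + c = -77
  49a + 7b + c = -263
Solving the system yields a = -6, b = 4, c = 3.
So h(t) = -6t² + 4t + 3.
Then h(1) = 1.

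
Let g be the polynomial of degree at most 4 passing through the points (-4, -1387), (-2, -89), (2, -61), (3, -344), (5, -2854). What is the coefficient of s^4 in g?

-5

Write g(s) = as^4 + bs^3 + cs^2 + ds + e. Substituting each data point gives a linear system:
  256a - 64b + 16c - 4d + e = -1387
  16a - 8b + 4c - 2d + e = -89
  16a + 8b + 4c + 2d + e = -61
  81a + 27b + 9c + 3d + e = -344
  625a + 125b + 25c + 5d + e = -2854
Solving the system yields a = -5, b = 2, c = 1, d = -1, e = 1.
So g(s) = -5s^4 + 2s^3 + s^2 - s + 1.
The leading coefficient is -5.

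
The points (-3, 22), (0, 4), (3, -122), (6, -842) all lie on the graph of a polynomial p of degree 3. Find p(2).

Using the Lagrange interpolation formula with nodes -3, 0, 3, 6:
  L_0(x) = x(x - 3)(x - 6) / -162
  L_1(x) = (x + 3)(x - 3)(x - 6) / 54
  L_2(x) = (x + 3)x(x - 6) / -54
  L_3(x) = (x + 3)x(x - 3) / 162
Then p(x) = 22·L_0(x) + 4·L_1(x) - 122·L_2(x) - 842·L_3(x).
Expanding and collecting terms gives p(x) = -3x^3 - 6x^2 + 3x + 4.
Evaluating at x = 2: p(2) = -38.

-38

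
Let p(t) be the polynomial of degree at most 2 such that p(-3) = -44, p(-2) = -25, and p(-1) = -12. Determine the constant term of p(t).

-5

Write p(t) = at^2 + bt + c. Substituting each data point gives a linear system:
  9a - 3b + c = -44
  4a - 2b + c = -25
  a - b + c = -12
Solving the system yields a = -3, b = 4, c = -5.
So p(t) = -3t^2 + 4t - 5.
The constant term is -5.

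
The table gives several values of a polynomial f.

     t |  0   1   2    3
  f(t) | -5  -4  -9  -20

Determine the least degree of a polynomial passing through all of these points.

Forward differences of the values at t = 0, 1, 2, 3:
  f  : -5  -4  -9  -20
  Δ  : 1  -5  -11
  Δ^2: -6  -6
  Δ^3: 0
The second differences are constant (-6) and nonzero, while all higher differences vanish, so the minimal degree is 2.

2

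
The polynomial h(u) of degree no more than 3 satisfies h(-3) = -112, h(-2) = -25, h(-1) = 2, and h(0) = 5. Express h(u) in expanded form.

Write h(u) = au^3 + bu^2 + cu + d. Substituting each data point gives a linear system:
  -27a + 9b - 3c + d = -112
  -8a + 4b - 2c + d = -25
  -a + b - c + d = 2
  d = 5
Solving the system yields a = 6, b = 6, c = 3, d = 5.
So h(u) = 6u^3 + 6u^2 + 3u + 5.
Check: h(-2) = -25. ✓

h(u) = 6u^3 + 6u^2 + 3u + 5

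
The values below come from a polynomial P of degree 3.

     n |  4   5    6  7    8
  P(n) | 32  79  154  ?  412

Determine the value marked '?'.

On equispaced nodes a degree-3 polynomial has vanishing fourth forward difference, so
  P(4) - 4·P(5) + 6·P(6) - 4·P(7) + P(8) = 0.
Substituting the known values and solving for P(7):
  -4·P(7) = -1052
  P(7) = 263.

263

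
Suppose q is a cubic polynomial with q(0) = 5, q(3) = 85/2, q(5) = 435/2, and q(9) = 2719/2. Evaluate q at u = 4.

107

Write q(u) = au^3 + bu^2 + cu + d. Substituting each data point gives a linear system:
  d = 5
  27a + 9b + 3c + d = 85/2
  125a + 25b + 5c + d = 435/2
  729a + 81b + 9c + d = 2719/2
Solving the system yields a = 2, b = -1, c = -5/2, d = 5.
So q(u) = 2u^3 - u^2 - (5/2)u + 5.
Then q(4) = 107.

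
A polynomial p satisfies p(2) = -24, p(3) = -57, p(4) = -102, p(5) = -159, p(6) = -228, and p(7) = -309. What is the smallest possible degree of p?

Forward differences of the values at x = 2, 3, 4, 5, 6, 7:
  p  : -24  -57  -102  -159  -228  -309
  Δ  : -33  -45  -57  -69  -81
  Δ^2: -12  -12  -12  -12
  Δ^3: 0  0  0
  Δ^4: 0  0
  Δ^5: 0
The second differences are constant (-12) and nonzero, while all higher differences vanish, so the minimal degree is 2.

2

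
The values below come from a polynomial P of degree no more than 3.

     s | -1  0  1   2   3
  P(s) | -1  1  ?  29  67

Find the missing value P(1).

9

The 4 known points determine the degree-3 polynomial uniquely.
Write P(s) = as^3 + bs^2 + cs + d. Substituting each data point gives a linear system:
  -a + b - c + d = -1
  d = 1
  8a + 4b + 2c + d = 29
  27a + 9b + 3c + d = 67
Solving the system yields a = 1, b = 3, c = 4, d = 1.
So P(s) = s^3 + 3s^2 + 4s + 1.
Then P(1) = 9.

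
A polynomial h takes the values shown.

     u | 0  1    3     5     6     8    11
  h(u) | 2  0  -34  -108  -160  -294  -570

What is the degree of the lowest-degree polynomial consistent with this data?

2

Divided differences on the nodes 0, 1, 3, 5, 6, 8, 11:
  order 0: 2  0  -34  -108  -160  -294  -570
  order 1: -2  -17  -37  -52  -67  -92
  order 2: -5  -5  -5  -5  -5
  order 3: 0  0  0  0
  order 4: 0  0  0
  order 5: 0  0
  order 6: 0
The order-2 divided differences are all -5 (nonzero) and every higher order vanishes, so the data lies on a polynomial of degree exactly 2.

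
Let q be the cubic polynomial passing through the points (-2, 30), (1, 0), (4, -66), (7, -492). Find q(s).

Write q(s) = as^3 + bs^2 + cs + d. Substituting each data point gives a linear system:
  -8a + 4b - 2c + d = 30
  a + b + c + d = 0
  64a + 16b + 4c + d = -66
  343a + 49b + 7c + d = -492
Solving the system yields a = -2, b = 4, c = 0, d = -2.
So q(s) = -2s^3 + 4s^2 - 2.
Check: q(7) = -492. ✓

q(s) = -2s^3 + 4s^2 - 2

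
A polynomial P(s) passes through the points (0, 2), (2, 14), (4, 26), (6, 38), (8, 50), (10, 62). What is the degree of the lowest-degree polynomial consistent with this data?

1

Forward differences of the values at s = 0, 2, 4, 6, 8, 10:
  P  : 2  14  26  38  50  62
  Δ  : 12  12  12  12  12
  Δ^2: 0  0  0  0
  Δ^3: 0  0  0
  Δ^4: 0  0
  Δ^5: 0
The first differences are constant (12) and nonzero, while all higher differences vanish, so the minimal degree is 1.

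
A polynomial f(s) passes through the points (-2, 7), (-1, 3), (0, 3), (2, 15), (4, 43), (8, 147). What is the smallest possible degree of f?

2

Divided differences on the nodes -2, -1, 0, 2, 4, 8:
  order 0: 7  3  3  15  43  147
  order 1: -4  0  6  14  26
  order 2: 2  2  2  2
  order 3: 0  0  0
  order 4: 0  0
  order 5: 0
The order-2 divided differences are all 2 (nonzero) and every higher order vanishes, so the data lies on a polynomial of degree exactly 2.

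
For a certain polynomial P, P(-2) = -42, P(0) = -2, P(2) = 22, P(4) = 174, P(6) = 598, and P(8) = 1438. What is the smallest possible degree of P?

Forward differences of the values at x = -2, 0, 2, 4, 6, 8:
  P  : -42  -2  22  174  598  1438
  Δ  : 40  24  152  424  840
  Δ^2: -16  128  272  416
  Δ^3: 144  144  144
  Δ^4: 0  0
  Δ^5: 0
The third differences are constant (144) and nonzero, while all higher differences vanish, so the minimal degree is 3.

3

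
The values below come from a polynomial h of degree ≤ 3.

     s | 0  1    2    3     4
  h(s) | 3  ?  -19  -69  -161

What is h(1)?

1

The 4 known points determine the degree-3 polynomial uniquely.
Write h(s) = as^3 + bs^2 + cs + d. Substituting each data point gives a linear system:
  d = 3
  8a + 4b + 2c + d = -19
  27a + 9b + 3c + d = -69
  64a + 16b + 4c + d = -161
Solving the system yields a = -2, b = -3, c = 3, d = 3.
So h(s) = -2s^3 - 3s^2 + 3s + 3.
Then h(1) = 1.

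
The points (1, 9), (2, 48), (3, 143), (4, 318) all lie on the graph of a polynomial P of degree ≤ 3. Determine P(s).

Using the Lagrange interpolation formula with nodes 1, 2, 3, 4:
  L_0(s) = (s - 2)(s - 3)(s - 4) / -6
  L_1(s) = (s - 1)(s - 3)(s - 4) / 2
  L_2(s) = (s - 1)(s - 2)(s - 4) / -2
  L_3(s) = (s - 1)(s - 2)(s - 3) / 6
Then P(s) = 9·L_0(s) + 48·L_1(s) + 143·L_2(s) + 318·L_3(s).
Expanding and collecting terms gives P(s) = 4s^3 + 4s^2 - s + 2.
Check: P(4) = 318. ✓

P(s) = 4s^3 + 4s^2 - s + 2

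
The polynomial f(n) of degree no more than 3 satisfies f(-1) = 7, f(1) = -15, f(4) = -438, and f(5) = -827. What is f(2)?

-68

Using the Lagrange interpolation formula with nodes -1, 1, 4, 5:
  L_0(n) = (n - 1)(n - 4)(n - 5) / -60
  L_1(n) = (n + 1)(n - 4)(n - 5) / 24
  L_2(n) = (n + 1)(n - 1)(n - 5) / -15
  L_3(n) = (n + 1)(n - 1)(n - 4) / 24
Then f(n) = 7·L_0(n) - 15·L_1(n) - 438·L_2(n) - 827·L_3(n).
Expanding and collecting terms gives f(n) = -6n^3 - 2n^2 - 5n - 2.
Evaluating at n = 2: f(2) = -68.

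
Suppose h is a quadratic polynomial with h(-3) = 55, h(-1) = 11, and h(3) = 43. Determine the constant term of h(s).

Write h(s) = as^2 + bs + c. Substituting each data point gives a linear system:
  9a - 3b + c = 55
  a - b + c = 11
  9a + 3b + c = 43
Solving the system yields a = 5, b = -2, c = 4.
So h(s) = 5s² - 2s + 4.
The constant term is 4.

4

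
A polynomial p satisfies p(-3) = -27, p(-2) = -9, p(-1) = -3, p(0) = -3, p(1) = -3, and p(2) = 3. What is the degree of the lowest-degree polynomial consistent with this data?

3

Forward differences of the values at x = -3, -2, -1, 0, 1, 2:
  p  : -27  -9  -3  -3  -3  3
  Δ  : 18  6  0  0  6
  Δ^2: -12  -6  0  6
  Δ^3: 6  6  6
  Δ^4: 0  0
  Δ^5: 0
The third differences are constant (6) and nonzero, while all higher differences vanish, so the minimal degree is 3.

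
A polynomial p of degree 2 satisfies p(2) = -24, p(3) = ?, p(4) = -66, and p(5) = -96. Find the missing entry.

The 3 known points determine the degree-2 polynomial uniquely.
Write p(s) = as^2 + bs + c. Substituting each data point gives a linear system:
  4a + 2b + c = -24
  16a + 4b + c = -66
  25a + 5b + c = -96
Solving the system yields a = -3, b = -3, c = -6.
So p(s) = -3s^2 - 3s - 6.
Then p(3) = -42.

-42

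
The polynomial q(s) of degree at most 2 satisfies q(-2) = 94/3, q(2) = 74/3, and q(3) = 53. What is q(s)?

q(s) = 6s^2 - (5/3)s + 4

Using the Lagrange interpolation formula with nodes -2, 2, 3:
  L_0(s) = (s - 2)(s - 3) / 20
  L_1(s) = (s + 2)(s - 3) / -4
  L_2(s) = (s + 2)(s - 2) / 5
Then q(s) = 94/3·L_0(s) + 74/3·L_1(s) + 53·L_2(s).
Expanding and collecting terms gives q(s) = 6s^2 - (5/3)s + 4.
Check: q(3) = 53. ✓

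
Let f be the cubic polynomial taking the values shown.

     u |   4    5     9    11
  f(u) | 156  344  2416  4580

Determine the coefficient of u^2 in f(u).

Write f(u) = au^3 + bu^2 + cu + d. Substituting each data point gives a linear system:
  64a + 16b + 4c + d = 156
  125a + 25b + 5c + d = 344
  729a + 81b + 9c + d = 2416
  1331a + 121b + 11c + d = 4580
Solving the system yields a = 4, b = -6, c = -2, d = 4.
So f(u) = 4u^3 - 6u^2 - 2u + 4.
The coefficient of u^2 is -6.

-6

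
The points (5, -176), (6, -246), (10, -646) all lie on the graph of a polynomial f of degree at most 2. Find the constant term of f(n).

-6

Write f(n) = an^2 + bn + c. Substituting each data point gives a linear system:
  25a + 5b + c = -176
  36a + 6b + c = -246
  100a + 10b + c = -646
Solving the system yields a = -6, b = -4, c = -6.
So f(n) = -6n^2 - 4n - 6.
The constant term is -6.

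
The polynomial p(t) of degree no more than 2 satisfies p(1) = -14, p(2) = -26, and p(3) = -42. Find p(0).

-6

Write p(t) = at^2 + bt + c. Substituting each data point gives a linear system:
  a + b + c = -14
  4a + 2b + c = -26
  9a + 3b + c = -42
Solving the system yields a = -2, b = -6, c = -6.
So p(t) = -2t² - 6t - 6.
Then p(0) = -6.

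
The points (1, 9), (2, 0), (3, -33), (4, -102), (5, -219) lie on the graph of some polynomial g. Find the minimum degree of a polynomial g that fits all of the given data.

3

Forward differences of the values at n = 1, 2, 3, 4, 5:
  g  : 9  0  -33  -102  -219
  Δ  : -9  -33  -69  -117
  Δ^2: -24  -36  -48
  Δ^3: -12  -12
  Δ^4: 0
The third differences are constant (-12) and nonzero, while all higher differences vanish, so the minimal degree is 3.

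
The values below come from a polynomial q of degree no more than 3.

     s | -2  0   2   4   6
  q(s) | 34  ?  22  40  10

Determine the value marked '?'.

4

The 4 known points determine the degree-3 polynomial uniquely.
Write q(s) = as^3 + bs^2 + cs + d. Substituting each data point gives a linear system:
  -8a + 4b - 2c + d = 34
  8a + 4b + 2c + d = 22
  64a + 16b + 4c + d = 40
  216a + 36b + 6c + d = 10
Solving the system yields a = -1, b = 6, c = 1, d = 4.
So q(s) = -s^3 + 6s^2 + s + 4.
Then q(0) = 4.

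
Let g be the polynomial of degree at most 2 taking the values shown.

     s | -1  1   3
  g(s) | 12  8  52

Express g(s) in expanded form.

g(s) = 6s^2 - 2s + 4

Using the Lagrange interpolation formula with nodes -1, 1, 3:
  L_0(s) = (s - 1)(s - 3) / 8
  L_1(s) = (s + 1)(s - 3) / -4
  L_2(s) = (s + 1)(s - 1) / 8
Then g(s) = 12·L_0(s) + 8·L_1(s) + 52·L_2(s).
Expanding and collecting terms gives g(s) = 6s^2 - 2s + 4.
Check: g(1) = 8. ✓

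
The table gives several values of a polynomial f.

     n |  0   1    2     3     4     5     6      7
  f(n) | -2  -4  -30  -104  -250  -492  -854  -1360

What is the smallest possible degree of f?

Forward differences of the values at n = 0, 1, 2, 3, 4, 5, 6, 7:
  f  : -2  -4  -30  -104  -250  -492  -854  -1360
  Δ  : -2  -26  -74  -146  -242  -362  -506
  Δ^2: -24  -48  -72  -96  -120  -144
  Δ^3: -24  -24  -24  -24  -24
  Δ^4: 0  0  0  0
  Δ^5: 0  0  0
  Δ^6: 0  0
  Δ^7: 0
The third differences are constant (-24) and nonzero, while all higher differences vanish, so the minimal degree is 3.

3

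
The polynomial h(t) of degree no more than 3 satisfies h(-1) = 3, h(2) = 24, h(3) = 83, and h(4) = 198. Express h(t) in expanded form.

h(t) = 3t^3 + t^2 - 3t + 2

Write h(t) = at^3 + bt^2 + ct + d. Substituting each data point gives a linear system:
  -a + b - c + d = 3
  8a + 4b + 2c + d = 24
  27a + 9b + 3c + d = 83
  64a + 16b + 4c + d = 198
Solving the system yields a = 3, b = 1, c = -3, d = 2.
So h(t) = 3t^3 + t^2 - 3t + 2.
Check: h(-1) = 3. ✓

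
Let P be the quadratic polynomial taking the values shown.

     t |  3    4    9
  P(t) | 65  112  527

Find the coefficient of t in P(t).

5

Write P(t) = at^2 + bt + c. Substituting each data point gives a linear system:
  9a + 3b + c = 65
  16a + 4b + c = 112
  81a + 9b + c = 527
Solving the system yields a = 6, b = 5, c = -4.
So P(t) = 6t^2 + 5t - 4.
The coefficient of t is 5.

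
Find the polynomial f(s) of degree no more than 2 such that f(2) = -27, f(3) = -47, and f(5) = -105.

Write f(s) = as^2 + bs + c. Substituting each data point gives a linear system:
  4a + 2b + c = -27
  9a + 3b + c = -47
  25a + 5b + c = -105
Solving the system yields a = -3, b = -5, c = -5.
So f(s) = -3s^2 - 5s - 5.
Check: f(3) = -47. ✓

f(s) = -3s^2 - 5s - 5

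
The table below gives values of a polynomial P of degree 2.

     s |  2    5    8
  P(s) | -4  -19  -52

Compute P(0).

-4

Using the Lagrange interpolation formula with nodes 2, 5, 8:
  L_0(s) = (s - 5)(s - 8) / 18
  L_1(s) = (s - 2)(s - 8) / -9
  L_2(s) = (s - 2)(s - 5) / 18
Then P(s) = -4·L_0(s) - 19·L_1(s) - 52·L_2(s).
Expanding and collecting terms gives P(s) = -s² + 2s - 4.
Evaluating at s = 0: P(0) = -4.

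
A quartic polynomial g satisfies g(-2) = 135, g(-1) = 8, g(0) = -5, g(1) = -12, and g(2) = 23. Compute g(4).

1083

Using the Lagrange interpolation formula with nodes -2, -1, 0, 1, 2:
  L_0(u) = (u + 1)u(u - 1)(u - 2) / 24
  L_1(u) = (u + 2)u(u - 1)(u - 2) / -6
  L_2(u) = (u + 2)(u + 1)(u - 1)(u - 2) / 4
  L_3(u) = (u + 2)(u + 1)u(u - 2) / -6
  L_4(u) = (u + 2)(u + 1)u(u - 1) / 24
Then g(u) = 135·L_0(u) + 8·L_1(u) - 5·L_2(u) - 12·L_3(u) + 23·L_4(u).
Expanding and collecting terms gives g(u) = 6u^4 - 6u^3 - 3u^2 - 4u - 5.
Evaluating at u = 4: g(4) = 1083.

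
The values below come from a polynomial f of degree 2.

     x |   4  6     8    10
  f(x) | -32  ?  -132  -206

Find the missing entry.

On equispaced nodes a degree-2 polynomial has vanishing third forward difference, so
  - f(4) + 3·f(6) - 3·f(8) + f(10) = 0.
Substituting the known values and solving for f(6):
  3·f(6) = -222
  f(6) = -74.

-74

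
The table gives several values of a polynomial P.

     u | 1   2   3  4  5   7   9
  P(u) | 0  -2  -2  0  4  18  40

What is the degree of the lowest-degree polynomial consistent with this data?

2

Divided differences on the nodes 1, 2, 3, 4, 5, 7, 9:
  order 0: 0  -2  -2  0  4  18  40
  order 1: -2  0  2  4  7  11
  order 2: 1  1  1  1  1
  order 3: 0  0  0  0
  order 4: 0  0  0
  order 5: 0  0
  order 6: 0
The order-2 divided differences are all 1 (nonzero) and every higher order vanishes, so the data lies on a polynomial of degree exactly 2.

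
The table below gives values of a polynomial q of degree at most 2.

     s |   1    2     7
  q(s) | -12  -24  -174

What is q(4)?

Write q(s) = as^2 + bs + c. Substituting each data point gives a linear system:
  a + b + c = -12
  4a + 2b + c = -24
  49a + 7b + c = -174
Solving the system yields a = -3, b = -3, c = -6.
So q(s) = -3s^2 - 3s - 6.
Then q(4) = -66.

-66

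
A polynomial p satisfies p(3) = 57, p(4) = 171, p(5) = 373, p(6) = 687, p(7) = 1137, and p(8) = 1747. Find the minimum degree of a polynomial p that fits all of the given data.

Forward differences of the values at s = 3, 4, 5, 6, 7, 8:
  p  : 57  171  373  687  1137  1747
  Δ  : 114  202  314  450  610
  Δ^2: 88  112  136  160
  Δ^3: 24  24  24
  Δ^4: 0  0
  Δ^5: 0
The third differences are constant (24) and nonzero, while all higher differences vanish, so the minimal degree is 3.

3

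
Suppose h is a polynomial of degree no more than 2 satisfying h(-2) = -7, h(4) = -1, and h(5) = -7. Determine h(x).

h(x) = -x^2 + 3x + 3

Using the Lagrange interpolation formula with nodes -2, 4, 5:
  L_0(x) = (x - 4)(x - 5) / 42
  L_1(x) = (x + 2)(x - 5) / -6
  L_2(x) = (x + 2)(x - 4) / 7
Then h(x) = -7·L_0(x) - 1·L_1(x) - 7·L_2(x).
Expanding and collecting terms gives h(x) = -x^2 + 3x + 3.
Check: h(-2) = -7. ✓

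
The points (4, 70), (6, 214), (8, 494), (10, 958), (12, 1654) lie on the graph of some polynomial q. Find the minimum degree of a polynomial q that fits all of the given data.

Forward differences of the values at n = 4, 6, 8, 10, 12:
  q  : 70  214  494  958  1654
  Δ  : 144  280  464  696
  Δ^2: 136  184  232
  Δ^3: 48  48
  Δ^4: 0
The third differences are constant (48) and nonzero, while all higher differences vanish, so the minimal degree is 3.

3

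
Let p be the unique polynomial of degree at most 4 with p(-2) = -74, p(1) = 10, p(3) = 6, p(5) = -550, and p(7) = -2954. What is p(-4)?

-820

Write p(t) = at^4 + bt^3 + ct^2 + dt + e. Substituting each data point gives a linear system:
  16a - 8b + 4c - 2d + e = -74
  a + b + c + d + e = 10
  81a + 27b + 9c + 3d + e = 6
  625a + 125b + 25c + 5d + e = -550
  2401a + 343b + 49c + 7d + e = -2954
Solving the system yields a = -2, b = 5, c = 2, d = 5, e = 0.
So p(t) = -2t⁴ + 5t³ + 2t² + 5t.
Then p(-4) = -820.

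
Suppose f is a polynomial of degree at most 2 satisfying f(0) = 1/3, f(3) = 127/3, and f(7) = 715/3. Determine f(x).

f(x) = 5x^2 - x + 1/3

Write f(x) = ax^2 + bx + c. Substituting each data point gives a linear system:
  c = 1/3
  9a + 3b + c = 127/3
  49a + 7b + c = 715/3
Solving the system yields a = 5, b = -1, c = 1/3.
So f(x) = 5x² - x + 1/3.
Check: f(7) = 715/3. ✓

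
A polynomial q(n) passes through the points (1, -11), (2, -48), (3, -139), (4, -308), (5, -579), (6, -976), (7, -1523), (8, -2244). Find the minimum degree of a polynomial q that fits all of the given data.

Forward differences of the values at n = 1, 2, 3, 4, 5, 6, 7, 8:
  q  : -11  -48  -139  -308  -579  -976  -1523  -2244
  Δ  : -37  -91  -169  -271  -397  -547  -721
  Δ^2: -54  -78  -102  -126  -150  -174
  Δ^3: -24  -24  -24  -24  -24
  Δ^4: 0  0  0  0
  Δ^5: 0  0  0
  Δ^6: 0  0
  Δ^7: 0
The third differences are constant (-24) and nonzero, while all higher differences vanish, so the minimal degree is 3.

3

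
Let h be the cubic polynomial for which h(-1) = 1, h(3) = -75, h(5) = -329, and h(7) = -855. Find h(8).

Write h(s) = as^3 + bs^2 + cs + d. Substituting each data point gives a linear system:
  -a + b - c + d = 1
  27a + 9b + 3c + d = -75
  125a + 25b + 5c + d = -329
  343a + 49b + 7c + d = -855
Solving the system yields a = -2, b = -4, c = 3, d = 6.
So h(s) = -2s^3 - 4s^2 + 3s + 6.
Then h(8) = -1250.

-1250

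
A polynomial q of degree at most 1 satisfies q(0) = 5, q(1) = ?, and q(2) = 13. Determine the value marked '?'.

The 2 known points determine the degree-1 polynomial uniquely.
Write q(u) = au + b. Substituting each data point gives a linear system:
  b = 5
  2a + b = 13
Solving the system yields a = 4, b = 5.
So q(u) = 4u + 5.
Then q(1) = 9.

9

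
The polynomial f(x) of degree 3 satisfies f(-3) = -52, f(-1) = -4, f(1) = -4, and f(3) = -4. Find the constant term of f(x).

Write f(x) = ax^3 + bx^2 + cx + d. Substituting each data point gives a linear system:
  -27a + 9b - 3c + d = -52
  -a + b - c + d = -4
  a + b + c + d = -4
  27a + 9b + 3c + d = -4
Solving the system yields a = 1, b = -3, c = -1, d = -1.
So f(x) = x³ - 3x² - x - 1.
The constant term is -1.

-1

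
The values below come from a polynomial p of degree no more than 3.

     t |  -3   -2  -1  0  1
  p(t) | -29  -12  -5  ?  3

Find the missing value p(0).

The 4 known points determine the degree-3 polynomial uniquely.
Write p(t) = at^3 + bt^2 + ct + d. Substituting each data point gives a linear system:
  -27a + 9b - 3c + d = -29
  -8a + 4b - 2c + d = -12
  -a + b - c + d = -5
  a + b + c + d = 3
Solving the system yields a = 1, b = 1, c = 3, d = -2.
So p(t) = t^3 + t^2 + 3t - 2.
Then p(0) = -2.

-2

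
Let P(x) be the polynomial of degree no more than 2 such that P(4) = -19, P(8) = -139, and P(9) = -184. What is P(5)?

Using the Lagrange interpolation formula with nodes 4, 8, 9:
  L_0(x) = (x - 8)(x - 9) / 20
  L_1(x) = (x - 4)(x - 9) / -4
  L_2(x) = (x - 4)(x - 8) / 5
Then P(x) = -19·L_0(x) - 139·L_1(x) - 184·L_2(x).
Expanding and collecting terms gives P(x) = -3x² + 6x + 5.
Evaluating at x = 5: P(5) = -40.

-40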